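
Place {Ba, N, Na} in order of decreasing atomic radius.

Ba > Na > N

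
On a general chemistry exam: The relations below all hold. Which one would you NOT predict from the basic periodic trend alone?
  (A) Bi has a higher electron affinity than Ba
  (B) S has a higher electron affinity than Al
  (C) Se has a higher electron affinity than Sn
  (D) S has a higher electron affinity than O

(D)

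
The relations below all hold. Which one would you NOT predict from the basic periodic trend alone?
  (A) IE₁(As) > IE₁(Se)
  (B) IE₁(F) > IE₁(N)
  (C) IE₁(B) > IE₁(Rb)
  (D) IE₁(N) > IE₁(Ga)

The general trend: first ionisation energy increases across a period and decreases down a group.
(A) As (period 4, group 15) vs Se (period 4, group 16): the stated order contradicts the simple trend.
(B) F (period 2, group 17) vs N (period 2, group 15): the stated order agrees with the simple trend.
(C) B (period 2, group 13) vs Rb (period 5, group 1): the stated order agrees with the simple trend.
(D) N (period 2, group 15) vs Ga (period 4, group 13): the stated order agrees with the simple trend.
The exception is (A): Se (4p⁴) ionizes more easily than half-filled As (4p³).

(A)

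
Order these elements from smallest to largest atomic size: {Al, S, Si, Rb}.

Al is in period 3, group 13; Si is in period 3, group 14; S is in period 3, group 16; Rb is in period 5, group 1.
Atomic radius shrinks across a period as nuclear charge pulls the same shell inward, and grows down a group as new shells are added.
Here both period and group differ, so the two effects have to be weighed against each other.
Si > S: Si lies to the left of S in period 3, so the across-period effect alone puts Si larger.
Al > Si: Al lies to the left of Si in period 3, so the across-period effect alone puts Al larger.
Rb > Al: relative to Al, both the across-period and down-group shifts push Rb's atomic radius up.
For reference (pm): Al 126, Si 116, S 103, Rb 210.
So from smallest to largest: S < Si < Al < Rb.

S < Si < Al < Rb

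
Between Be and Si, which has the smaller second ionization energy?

Si

After 1 electron has been removed, what remains? Be⁺ still has 1 valence electron; Si⁺ still has 3 valence electrons.
All are still removing valence electrons, so compare the +1 ions as you would atoms: IE_2 generally rises across a period (higher Z_eff) and falls down a group (larger shell), subject to the usual subshell exceptions.
Valence configurations: Be⁺ [He]2s¹, Si⁺ [Ne]3s²3p¹.
Tabulated IE_2 (kJ/mol): Be 1757, Si 1577.
So the second ionization energies run Si < Be.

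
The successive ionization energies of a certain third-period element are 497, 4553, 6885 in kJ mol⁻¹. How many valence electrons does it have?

1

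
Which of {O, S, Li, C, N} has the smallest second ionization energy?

S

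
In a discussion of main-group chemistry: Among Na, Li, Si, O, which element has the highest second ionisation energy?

Li

Consider each +1 ion: Na⁺ is the bare [Ne] core; Li⁺ is the bare [He] core; Si⁺ still has 3 valence electrons; O⁺ still has 5 valence electrons.
Breaking into a closed-shell core is much more expensive than removing a leftover valence electron — Na and Li have the largest IE_2 here.
Valence configurations: Si⁺ [Ne]3s²3p¹, O⁺ [He]2s²2p³.
The numbers (kJ/mol): Na 4562, Li 7298, Si 1577, O 3388.
So the second ionization energies run Si < O < Na < Li.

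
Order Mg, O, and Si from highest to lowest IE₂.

O > Si > Mg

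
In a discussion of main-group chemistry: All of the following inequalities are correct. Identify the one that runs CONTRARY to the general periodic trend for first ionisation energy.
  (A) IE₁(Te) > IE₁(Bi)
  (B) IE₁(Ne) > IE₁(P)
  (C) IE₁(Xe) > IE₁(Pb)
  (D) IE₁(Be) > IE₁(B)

(D)

The general trend: first ionisation energy increases across a period and decreases down a group.
(A) Te (period 5, group 16) vs Bi (period 6, group 15): the stated order agrees with the simple trend.
(B) Ne (period 2, group 18) vs P (period 3, group 15): the stated order agrees with the simple trend.
(C) Xe (period 5, group 18) vs Pb (period 6, group 14): the stated order agrees with the simple trend.
(D) Be (period 2, group 2) vs B (period 2, group 13): the stated order contradicts the simple trend.
The exception is (D): removing B's lone 2p electron is easier than breaking Be's filled 2s².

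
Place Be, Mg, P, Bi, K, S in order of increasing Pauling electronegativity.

K < Mg < Be < Bi < P < S

Be is in period 2, group 2; Mg is in period 3, group 2; P is in period 3, group 15; S is in period 3, group 16; K is in period 4, group 1; Bi is in period 6, group 15.
Smaller atoms with higher effective nuclear charge are more electronegative.
Here both period and group differ, so the two effects have to be weighed against each other.
Mg > K: relative to K, both the across-period and down-group shifts push Mg's electronegativity up.
Be > Mg: Be sits above Mg in group 2, so the down-group effect alone puts Be higher.
Bi > Be: period and group pull opposite ways; the across-period shift dominates (2.02 vs 1.57).
P > Bi: they share group 15; the group trend gives P the larger value.
S > P: S lies to the right of P in period 3, so the across-period effect alone puts S higher.
Approximate values (Pauling): Be 1.57, Mg 1.31, P 2.19, S 2.58, K 0.82, Bi 2.02.
So from lowest to highest: K < Mg < Be < Bi < P < S.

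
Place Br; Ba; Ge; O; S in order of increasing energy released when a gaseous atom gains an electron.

Ba < Ge < O < S < Br

O is in period 2, group 16; S is in period 3, group 16; Ge is in period 4, group 14; Br is in period 4, group 17; Ba is in period 6, group 2.
EA tends to increase across a period and decrease down a group, though the pattern is less regular than for IE or radius.
These span different periods and groups, so the two trends combine.
Ge > Ba: both effects reinforce here, so Ge is clearly the higher of the two.
O > Ge: both effects reinforce here, so O is clearly the higher of the two.
S > O: this pair runs against the simple trend — see the exception note.
Br > S: period and group pull opposite ways; the across-period shift dominates (325 vs 200 kJ/mol).
Note the exception: S has a higher electron affinity than O, contrary to the simple trend — the compact 2p subshell of O repels the added electron more than S's larger 3p does.
Approximate values (kJ/mol): O 141, S 200, Ge 119, Br 325, Ba 14.
So from lowest to highest: Ba < Ge < O < S < Br.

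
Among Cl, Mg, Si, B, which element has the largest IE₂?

B

Consider each +1 ion: Cl⁺ still has 6 valence electrons; Mg⁺ still has 1 valence electron; Si⁺ still has 3 valence electrons; B⁺ still has 2 valence electrons.
All are still removing valence electrons, so compare the +1 ions as you would atoms: IE_2 generally rises across a period (higher Z_eff) and falls down a group (larger shell), subject to the usual subshell exceptions.
Valence configurations: Cl⁺ [Ne]3s²3p⁴, Mg⁺ [Ne]3s¹, Si⁺ [Ne]3s²3p¹, B⁺ [He]2s².
Approximate IE_2 values (kJ/mol): Cl 2298, Mg 1451, Si 1577, B 2427.
So the second ionization energies run Mg < Si < Cl < B.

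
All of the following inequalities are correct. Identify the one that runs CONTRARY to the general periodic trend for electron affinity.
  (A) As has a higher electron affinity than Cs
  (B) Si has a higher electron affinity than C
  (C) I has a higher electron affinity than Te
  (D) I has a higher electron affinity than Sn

The general trend: electron affinity increases across a period and decreases down a group.
(A) As (period 4, group 15) vs Cs (period 6, group 1): the stated order agrees with the simple trend.
(B) Si (period 3, group 14) vs C (period 2, group 14): the stated order contradicts the simple trend.
(C) I (period 5, group 17) vs Te (period 5, group 16): the stated order agrees with the simple trend.
(D) I (period 5, group 17) vs Sn (period 5, group 14): the stated order agrees with the simple trend.
The exception is (B): Si's larger, more diffuse 3p orbitals accept an added electron slightly more readily than C's compact 2p.

(B)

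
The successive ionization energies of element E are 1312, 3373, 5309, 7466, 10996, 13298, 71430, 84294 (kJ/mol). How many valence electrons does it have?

Look for the largest jump between consecutive ionization energies: IE7/IE6 ≈ 5.4, far larger than any earlier ratio.
That jump marks the point where a core electron is being removed. So the atom has 6 valence electrons.

6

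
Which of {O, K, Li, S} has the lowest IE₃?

After 2 electrons have been removed, what remains? O²⁺ still has 4 valence electrons; K²⁺ is already 1 electron into the core; Li²⁺ is already 1 electron into the core; S²⁺ still has 4 valence electrons.
Usually core removal costs more than valence removal, but here the competition is close: a tightly held n=2 valence electron can cost more to remove than an n=3 core electron, so the actual values have to decide it.
Valence configurations: O²⁺ [He]2s²2p², S²⁺ [Ne]3s²3p².
Tabulated IE_3 (kJ/mol): O 5300, K 4420, Li 11815, S 3357.
Hence IE_3: S < K < O < Li.

S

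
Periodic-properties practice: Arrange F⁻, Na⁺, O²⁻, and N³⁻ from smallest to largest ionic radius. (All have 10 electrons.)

All of these have 10 electrons, so size is governed by nuclear charge alone: the more protons, the stronger the pull on the same electron cloud, and the smaller the ion.
Nuclear charges: Na⁺ (Z=11), F⁻ (Z=9), O²⁻ (Z=8), N³⁻ (Z=7).
Smallest to largest: Na⁺ < F⁻ < O²⁻ < N³⁻.

Na⁺ < F⁻ < O²⁻ < N³⁻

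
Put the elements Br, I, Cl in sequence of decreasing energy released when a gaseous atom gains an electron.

Cl, Br, I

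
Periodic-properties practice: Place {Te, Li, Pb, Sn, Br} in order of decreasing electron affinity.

Li is in period 2, group 1; Br is in period 4, group 17; Sn is in period 5, group 14; Te is in period 5, group 16; Pb is in period 6, group 14.
EA tends to increase across a period and decrease down a group, though the pattern is less regular than for IE or radius.
Neither a single period nor a single group — weigh both effects.
Li > Pb: period and group pull opposite ways; the down-group shift dominates (60 vs 35 kJ/mol).
Sn > Li: period and group pull opposite ways; the across-period shift dominates (107 vs 60 kJ/mol).
Te > Sn: Te lies to the right of Sn in period 5, so the across-period effect alone puts Te higher.
Br > Te: both effects reinforce here, so Br is clearly the higher of the two.
For reference (kJ/mol): Li 60, Br 325, Sn 107, Te 190, Pb 35.
So from highest to lowest: Br > Te > Sn > Li > Pb.

Br > Te > Sn > Li > Pb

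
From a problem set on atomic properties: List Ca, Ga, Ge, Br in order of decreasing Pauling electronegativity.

Ca is in period 4, group 2; Ga is in period 4, group 13; Ge is in period 4, group 14; Br is in period 4, group 17.
Atoms toward the upper right of the periodic table pull bonding electrons most strongly.
All lie in period 4, so electronegativity increases left to right.
So from highest to lowest: Br > Ge > Ga > Ca.

Br > Ge > Ga > Ca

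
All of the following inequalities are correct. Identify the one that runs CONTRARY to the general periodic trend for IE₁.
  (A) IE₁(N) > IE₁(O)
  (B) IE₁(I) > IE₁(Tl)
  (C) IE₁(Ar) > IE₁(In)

(A)

The general trend: IE₁ increases across a period and decreases down a group.
(A) N (period 2, group 15) vs O (period 2, group 16): the stated order contradicts the simple trend.
(B) I (period 5, group 17) vs Tl (period 6, group 13): the stated order agrees with the simple trend.
(C) Ar (period 3, group 18) vs In (period 5, group 13): the stated order agrees with the simple trend.
The exception is (A): pairing an electron in O's 2p⁴ costs repulsion energy, so O ionizes more easily than half-filled N (2p³).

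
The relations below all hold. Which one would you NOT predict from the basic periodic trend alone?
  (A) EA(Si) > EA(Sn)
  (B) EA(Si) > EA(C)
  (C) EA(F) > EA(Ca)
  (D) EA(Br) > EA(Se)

(B)

The general trend: electron affinity increases across a period and decreases down a group.
(A) Si (period 3, group 14) vs Sn (period 5, group 14): the stated order agrees with the simple trend.
(B) Si (period 3, group 14) vs C (period 2, group 14): the stated order contradicts the simple trend.
(C) F (period 2, group 17) vs Ca (period 4, group 2): the stated order agrees with the simple trend.
(D) Br (period 4, group 17) vs Se (period 4, group 16): the stated order agrees with the simple trend.
The exception is (B): Si's larger, more diffuse 3p orbitals accept an added electron slightly more readily than C's compact 2p.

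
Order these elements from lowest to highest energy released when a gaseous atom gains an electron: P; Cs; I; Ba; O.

Ba < Cs < P < O < I

O is in period 2, group 16; P is in period 3, group 15; I is in period 5, group 17; Cs is in period 6, group 1; Ba is in period 6, group 2.
EA tends to increase across a period and decrease down a group, though the pattern is less regular than for IE or radius.
Here both period and group differ, so the two effects have to be weighed against each other.
Cs > Ba: this pair runs against the simple trend — see the exception note.
P > Cs: relative to Cs, both the across-period and down-group shifts push P's electron affinity up.
O > P: both effects reinforce here, so O is clearly the higher of the two.
I > O: the two effects oppose for this pair; the across-period effect wins (295 vs 141 kJ/mol).
Note the exception: Cs has a higher electron affinity than Ba, contrary to the simple trend — adding an electron to Ba (ns²) has to open a new, higher-energy np subshell, which is unfavourable.
Approximate values (kJ/mol): O 141, P 72, I 295, Cs 46, Ba 14.
So from lowest to highest: Ba < Cs < P < O < I.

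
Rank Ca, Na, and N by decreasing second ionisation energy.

Na > N > Ca

After 1 electron has been removed, what remains? Ca⁺ still has 1 valence electron; Na⁺ is the bare [Ne] core; N⁺ still has 4 valence electrons.
Core electrons are held far more tightly than valence electrons, so Na tops the IE_2 order.
Valence configurations: Ca⁺ [Ar]4s¹, N⁺ [He]2s²2p².
Tabulated IE_2 (kJ/mol): Ca 1145, Na 4562, N 2856.
Overall IE_2 order: Ca < N < Na.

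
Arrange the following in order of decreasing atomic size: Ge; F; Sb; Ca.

F is in period 2, group 17; Ca is in period 4, group 2; Ge is in period 4, group 14; Sb is in period 5, group 15.
Moving right in a period, electrons are added to the same shell under a stronger nuclear pull, so atoms get smaller; moving down, a new shell is opened and atoms get larger.
Neither a single period nor a single group — weigh both effects.
Ge > F: both effects reinforce here, so Ge is clearly the larger of the two.
Sb > Ge: period and group pull opposite ways; the down-group shift dominates (140 vs 121 pm).
Ca > Sb: period and group pull opposite ways; the across-period shift dominates (171 vs 140 pm).
Approximate values (pm): F 64, Ca 171, Ge 121, Sb 140.
So from largest to smallest: Ca > Sb > Ge > F.

Ca > Sb > Ge > F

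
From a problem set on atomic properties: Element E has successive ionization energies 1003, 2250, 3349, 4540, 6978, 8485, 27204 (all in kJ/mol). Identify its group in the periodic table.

Look for the largest jump between consecutive ionization energies: IE7/IE6 ≈ 3.2, far larger than any earlier ratio.
That jump marks the point where a core electron is being removed. So the atom has 6 valence electrons.
A main-group element with 6 valence electrons is in group 16.

Group 16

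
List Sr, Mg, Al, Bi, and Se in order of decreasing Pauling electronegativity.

Mg is in period 3, group 2; Al is in period 3, group 13; Se is in period 4, group 16; Sr is in period 5, group 2; Bi is in period 6, group 15.
Smaller atoms with higher effective nuclear charge are more electronegative.
These span different periods and groups, so the two trends combine.
Mg > Sr: Mg sits above Sr in group 2, so the down-group effect alone puts Mg higher.
Al > Mg: both are in period 3; the period trend gives Al the larger value.
Bi > Al: the two effects oppose for this pair; the across-period effect wins (2.02 vs 1.61).
Se > Bi: both effects reinforce here, so Se is clearly the higher of the two.
Tabulated electronegativity (Pauling): Mg 1.31, Al 1.61, Se 2.55, Sr 0.95, Bi 2.02.
So from highest to lowest: Se > Bi > Al > Mg > Sr.

Se > Bi > Al > Mg > Sr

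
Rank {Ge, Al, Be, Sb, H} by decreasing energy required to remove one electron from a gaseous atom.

H > Be > Sb > Ge > Al

H is in period 1, group 1; Be is in period 2, group 2; Al is in period 3, group 13; Ge is in period 4, group 14; Sb is in period 5, group 15.
Across a period the outer electron is held more tightly (higher IE₁); down a group it sits in a higher shell, more shielded, and comes off more easily.
A diagonal step moves right (one effect) and down (the opposite effect) at once.
Ge > Al: the two effects oppose for this pair; the across-period effect wins (762 vs 578 kJ/mol).
Sb > Ge: the two effects oppose for this pair; the across-period effect wins (831 vs 762 kJ/mol).
Be > Sb: period and group pull opposite ways; the down-group shift dominates (900 vs 831 kJ/mol).
H > Be: the two effects oppose for this pair; the down-group effect wins (1312 vs 900 kJ/mol).
Approximate values (kJ/mol): H 1312, Be 900, Al 578, Ge 762, Sb 831.
So from highest to lowest: H > Be > Sb > Ge > Al.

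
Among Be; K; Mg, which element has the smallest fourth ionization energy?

K

The fourth ionization energy removes an electron from the +3 ion. For each element: Be³⁺ is already 1 electron into the core; K³⁺ is already 2 electrons into the core; Mg³⁺ is already 1 electron into the core.
All of these are removing an electron from a noble-gas core or deeper; the smaller core (lower principal quantum number) is held far more tightly, and within a period the higher nuclear charge binds the same core more tightly.
Approximate IE_4 values (kJ/mol): Be 21007, K 5877, Mg 10543.
So the fourth ionization energies run K < Mg < Be.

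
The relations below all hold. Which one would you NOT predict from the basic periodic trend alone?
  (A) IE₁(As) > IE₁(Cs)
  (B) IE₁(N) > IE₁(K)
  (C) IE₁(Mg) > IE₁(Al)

The general trend: IE₁ increases across a period and decreases down a group.
(A) As (period 4, group 15) vs Cs (period 6, group 1): the stated order agrees with the simple trend.
(B) N (period 2, group 15) vs K (period 4, group 1): the stated order agrees with the simple trend.
(C) Mg (period 3, group 2) vs Al (period 3, group 13): the stated order contradicts the simple trend.
The exception is (C): Al's single 3p electron is easier to remove than one from Mg's filled 3s².

(C)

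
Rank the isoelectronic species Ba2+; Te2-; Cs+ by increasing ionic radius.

Ba2+, Cs+, Te2-

All of these have 54 electrons, so size is governed by nuclear charge alone: the more protons, the stronger the pull on the same electron cloud, and the smaller the ion.
Nuclear charges: Ba2+ (Z=56), Cs+ (Z=55), Te2- (Z=52).
Smallest to largest: Ba2+ < Cs+ < Te2-.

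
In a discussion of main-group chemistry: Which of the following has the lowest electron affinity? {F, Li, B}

Atoms with high Z_eff and room in the valence shell (especially the halogens) have the most exothermic electron affinities.
All lie in period 2; the across-period trend (electron affinity increases left to right) applies, with the exception below.
Note the exception: Li has a higher electron affinity than B, contrary to the simple trend — B's ns²np¹ configuration gives only a small electron affinity — the sparsely filled np subshell binds an added electron weakly.
Tabulated electron affinity (kJ/mol): Li 60, B 27, F 328.
The lowest electron affinity among these belongs to B.

B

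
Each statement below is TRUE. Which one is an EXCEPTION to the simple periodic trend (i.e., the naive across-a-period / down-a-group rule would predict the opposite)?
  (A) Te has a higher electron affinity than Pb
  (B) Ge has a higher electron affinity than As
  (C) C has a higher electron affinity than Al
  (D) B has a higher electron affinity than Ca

The general trend: electron affinity increases across a period and decreases down a group.
(A) Te (period 5, group 16) vs Pb (period 6, group 14): the stated order agrees with the simple trend.
(B) Ge (period 4, group 14) vs As (period 4, group 15): the stated order contradicts the simple trend.
(C) C (period 2, group 14) vs Al (period 3, group 13): the stated order agrees with the simple trend.
(D) B (period 2, group 13) vs Ca (period 4, group 2): the stated order agrees with the simple trend.
The exception is (B): adding an electron to As's half-filled 4p³ is unfavourable, so Ge (4p²) has the more exothermic EA.

(B)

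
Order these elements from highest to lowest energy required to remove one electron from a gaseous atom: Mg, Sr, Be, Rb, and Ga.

Be > Mg > Ga > Sr > Rb

Be is in period 2, group 2; Mg is in period 3, group 2; Ga is in period 4, group 13; Rb is in period 5, group 1; Sr is in period 5, group 2.
Removing the outermost electron gets harder across a period and easier down a group.
Neither a single period nor a single group — weigh both effects.
Sr > Rb: both are in period 5; the period trend gives Sr the larger value.
Ga > Sr: both effects reinforce here, so Ga is clearly the higher of the two.
Mg > Ga: period and group pull opposite ways; the down-group shift dominates (738 vs 579 kJ/mol).
Be > Mg: they share group 2; the group trend gives Be the larger value.
Approximate values (kJ/mol): Be 900, Mg 738, Ga 579, Rb 403, Sr 550.
So from highest to lowest: Be > Mg > Ga > Sr > Rb.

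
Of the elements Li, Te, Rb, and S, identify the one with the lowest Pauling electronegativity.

Rb

Li is in period 2, group 1; S is in period 3, group 16; Rb is in period 5, group 1; Te is in period 5, group 16.
Smaller atoms with higher effective nuclear charge are more electronegative.
These span different periods and groups, so the two trends combine.
Li > Rb: Li sits above Rb in group 1, so the down-group effect alone puts Li higher.
Te > Li: period and group pull opposite ways; the across-period shift dominates (2.10 vs 0.98).
S > Te: they share group 16; the group trend gives S the larger value.
For reference (Pauling): Li 0.98, S 2.58, Rb 0.82, Te 2.10.
The lowest Pauling electronegativity among these belongs to Rb.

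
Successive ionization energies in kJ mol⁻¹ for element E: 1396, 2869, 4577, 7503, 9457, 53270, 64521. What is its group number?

Look for the largest jump between consecutive ionization energies: IE6/IE5 ≈ 5.6, far larger than any earlier ratio.
That jump marks the point where a core electron is being removed. So the atom has 5 valence electrons.
A main-group element with 5 valence electrons is in group 15.

Group 15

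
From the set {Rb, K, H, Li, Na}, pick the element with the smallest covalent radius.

H is in period 1, group 1; Li is in period 2, group 1; Na is in period 3, group 1; K is in period 4, group 1; Rb is in period 5, group 1.
Atomic radius shrinks across a period as nuclear charge pulls the same shell inward, and grows down a group as new shells are added.
All are in group 1, so atomic radius increases down the group.
The smallest covalent radius among these belongs to H.

H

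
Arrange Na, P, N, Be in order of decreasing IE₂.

Na, N, P, Be

After 1 electron has been removed, what remains? Na⁺ is the bare [Ne] core; P⁺ still has 4 valence electrons; N⁺ still has 4 valence electrons; Be⁺ still has 1 valence electron.
Pulling an electron out of a noble-gas core costs far more than removing a remaining valence electron, so Na sits at the high end of IE_2.
Valence configurations: P⁺ [Ne]3s²3p², N⁺ [He]2s²2p², Be⁺ [He]2s¹.
The numbers (kJ/mol): Na 4562, P 1907, N 2856, Be 1757.
Hence IE_2: Be < P < N < Na.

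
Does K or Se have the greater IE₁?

Se

K is in period 4, group 1; Se is in period 4, group 16.
IE₁ increases left→right with effective nuclear charge and decreases top→bottom as the valence shell moves farther out.
All lie in period 4, so first ionization energy increases left to right.
So Se has the greater IE₁ (Se > K).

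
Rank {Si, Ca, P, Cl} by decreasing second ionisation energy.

After 1 electron has been removed, what remains? Si⁺ still has 3 valence electrons; Ca⁺ still has 1 valence electron; P⁺ still has 4 valence electrons; Cl⁺ still has 6 valence electrons.
All are still removing valence electrons, so compare the +1 ions as you would atoms: IE_2 generally rises across a period (higher Z_eff) and falls down a group (larger shell), subject to the usual subshell exceptions.
Valence configurations: Si⁺ [Ne]3s²3p¹, Ca⁺ [Ar]4s¹, P⁺ [Ne]3s²3p², Cl⁺ [Ne]3s²3p⁴.
Tabulated IE_2 (kJ/mol): Si 1577, Ca 1145, P 1907, Cl 2298.
So the second ionization energies run Ca < Si < P < Cl.

Cl > P > Si > Ca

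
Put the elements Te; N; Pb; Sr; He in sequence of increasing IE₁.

Removing the outermost electron gets harder across a period and easier down a group.
Neither a single period nor a single group — weigh both effects.
Pb > Sr: the two effects oppose for this pair; the across-period effect wins (716 vs 550 kJ/mol).
Te > Pb: relative to Pb, both the across-period and down-group shifts push Te's first ionization energy up.
N > Te: period and group pull opposite ways; the down-group shift dominates (1402 vs 869 kJ/mol).
He > N: relative to N, both the across-period and down-group shifts push He's first ionization energy up.
Approximate values (kJ/mol): He 2372, N 1402, Sr 550, Te 869, Pb 716.
So from lowest to highest: Sr < Pb < Te < N < He.

Sr, Pb, Te, N, He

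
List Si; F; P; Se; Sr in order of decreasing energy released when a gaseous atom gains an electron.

F > Se > Si > P > Sr

F is in period 2, group 17; Si is in period 3, group 14; P is in period 3, group 15; Se is in period 4, group 16; Sr is in period 5, group 2.
Adding an electron releases more energy for atoms nearer the top right (short of the noble gases).
Neither a single period nor a single group — weigh both effects.
P > Sr: relative to Sr, both the across-period and down-group shifts push P's electron affinity up.
Si > P: this pair runs against the simple trend — see the exception note.
Se > Si: the two effects oppose for this pair; the across-period effect wins (195 vs 134 kJ/mol).
F > Se: relative to Se, both the across-period and down-group shifts push F's electron affinity up.
Note the exception: Si has a higher electron affinity than P, contrary to the simple trend — adding an electron to P's half-filled 3p³ is unfavourable, so Si (3p²) has the more exothermic EA.
Approximate values (kJ/mol): F 328, Si 134, P 72, Se 195, Sr 5.
So from highest to lowest: F > Se > Si > P > Sr.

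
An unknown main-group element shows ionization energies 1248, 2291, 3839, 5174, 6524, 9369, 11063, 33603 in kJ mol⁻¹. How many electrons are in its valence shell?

Look for the largest jump between consecutive ionization energies: IE8/IE7 ≈ 3.0, far larger than any earlier ratio.
That jump marks the point where a core electron is being removed. So the atom has 7 valence electrons.

7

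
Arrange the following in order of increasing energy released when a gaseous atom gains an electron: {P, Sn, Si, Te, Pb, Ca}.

Ca, Pb, P, Sn, Si, Te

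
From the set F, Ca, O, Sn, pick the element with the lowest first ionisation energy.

Ca

Across a period the outer electron is held more tightly (higher IE₁); down a group it sits in a higher shell, more shielded, and comes off more easily.
Here both period and group differ, so the two effects have to be weighed against each other.
Sn > Ca: period and group pull opposite ways; the across-period shift dominates (709 vs 590 kJ/mol).
O > Sn: relative to Sn, both the across-period and down-group shifts push O's first ionization energy up.
F > O: F lies to the right of O in period 2, so the across-period effect alone puts F higher.
Approximate values (kJ/mol): O 1314, F 1681, Ca 590, Sn 709.
The lowest first ionisation energy among these belongs to Ca.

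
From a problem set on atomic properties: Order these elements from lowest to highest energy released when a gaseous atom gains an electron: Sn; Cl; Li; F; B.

Li is in period 2, group 1; B is in period 2, group 13; F is in period 2, group 17; Cl is in period 3, group 17; Sn is in period 5, group 14.
Adding an electron releases more energy for atoms nearer the top right (short of the noble gases).
Neither a single period nor a single group — weigh both effects.
Li > B: this pair runs against the simple trend — see the exception note.
Sn > Li: period and group pull opposite ways; the across-period shift dominates (107 vs 60 kJ/mol).
F > Sn: both effects reinforce here, so F is clearly the higher of the two.
Cl > F: this pair runs against the simple trend — see the exception note.
Note the exception: Li has a higher electron affinity than B, contrary to the simple trend — B's ns²np¹ configuration gives only a small electron affinity — the sparsely filled np subshell binds an added electron weakly.
Note the exception: Cl has a higher electron affinity than F, contrary to the simple trend — F's small 2p subshell makes the incoming electron feel strong e⁻–e⁻ repulsion, so Cl actually releases more energy on gaining an electron.
For reference (kJ/mol): Li 60, B 27, F 328, Cl 349, Sn 107.
So from lowest to highest: B < Li < Sn < F < Cl.

B < Li < Sn < F < Cl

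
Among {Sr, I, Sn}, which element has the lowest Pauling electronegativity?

Sr

Sr is in period 5, group 2; Sn is in period 5, group 14; I is in period 5, group 17.
Atoms toward the upper right of the periodic table pull bonding electrons most strongly.
All lie in period 5, so electronegativity increases left to right.
The lowest Pauling electronegativity among these belongs to Sr.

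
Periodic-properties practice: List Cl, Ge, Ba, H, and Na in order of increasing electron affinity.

Electron affinity generally becomes more exothermic across a period toward the halogens and less exothermic down a group.
Here both period and group differ, so the two effects have to be weighed against each other.
Na > Ba: the two effects oppose for this pair; the down-group effect wins (53 vs 14 kJ/mol).
H > Na: they share group 1; the group trend gives H the larger value.
Ge > H: the two effects oppose for this pair; the across-period effect wins (119 vs 73 kJ/mol).
Cl > Ge: both effects reinforce here, so Cl is clearly the higher of the two.
For reference (kJ/mol): H 73, Na 53, Cl 349, Ge 119, Ba 14.
So from lowest to highest: Ba < Na < H < Ge < Cl.

Ba < Na < H < Ge < Cl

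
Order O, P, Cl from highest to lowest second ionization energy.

The second ionization energy removes an electron from the +1 ion. For each element: O⁺ still has 5 valence electrons; P⁺ still has 4 valence electrons; Cl⁺ still has 6 valence electrons.
All are still removing valence electrons, so compare the +1 ions as you would atoms: IE_2 generally rises across a period (higher Z_eff) and falls down a group (larger shell), subject to the usual subshell exceptions.
Valence configurations: O⁺ [He]2s²2p³, P⁺ [Ne]3s²3p², Cl⁺ [Ne]3s²3p⁴.
The numbers (kJ/mol): O 3388, P 1907, Cl 2298.
Overall IE_2 order: P < Cl < O.

O, Cl, P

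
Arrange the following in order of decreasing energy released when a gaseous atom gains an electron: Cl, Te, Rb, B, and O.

B is in period 2, group 13; O is in period 2, group 16; Cl is in period 3, group 17; Rb is in period 5, group 1; Te is in period 5, group 16.
EA tends to increase across a period and decrease down a group, though the pattern is less regular than for IE or radius.
Here both period and group differ, so the two effects have to be weighed against each other.
Rb > B: this pair runs against the simple trend — see the exception note.
O > Rb: both effects reinforce here, so O is clearly the higher of the two.
Te > O: this pair runs against the simple trend — see the exception note.
Cl > Te: relative to Te, both the across-period and down-group shifts push Cl's electron affinity up.
Note the exception: Rb has a higher electron affinity than B, contrary to the simple trend — B's ns²np¹ configuration gives only a small electron affinity — the sparsely filled np subshell binds an added electron weakly.
Note the exception: Te has a higher electron affinity than O, contrary to the simple trend — O's compact 2p subshell gives strong electron–electron repulsion on the added electron.
Tabulated electron affinity (kJ/mol): B 27, O 141, Cl 349, Rb 47, Te 190.
So from highest to lowest: Cl > Te > O > Rb > B.

Cl > Te > O > Rb > B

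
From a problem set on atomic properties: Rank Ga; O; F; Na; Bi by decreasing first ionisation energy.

F > O > Bi > Ga > Na

O is in period 2, group 16; F is in period 2, group 17; Na is in period 3, group 1; Ga is in period 4, group 13; Bi is in period 6, group 15.
Across a period the outer electron is held more tightly (higher IE₁); down a group it sits in a higher shell, more shielded, and comes off more easily.
Neither a single period nor a single group — weigh both effects.
Ga > Na: period and group pull opposite ways; the across-period shift dominates (579 vs 496 kJ/mol).
Bi > Ga: period and group pull opposite ways; the across-period shift dominates (703 vs 579 kJ/mol).
O > Bi: both effects reinforce here, so O is clearly the higher of the two.
F > O: both are in period 2; the period trend gives F the larger value.
Tabulated first ionization energy (kJ/mol): O 1314, F 1681, Na 496, Ga 579, Bi 703.
So from highest to lowest: F > O > Bi > Ga > Na.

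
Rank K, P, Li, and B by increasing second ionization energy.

P < B < K < Li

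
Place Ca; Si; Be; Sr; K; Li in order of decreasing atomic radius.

K > Sr > Ca > Li > Si > Be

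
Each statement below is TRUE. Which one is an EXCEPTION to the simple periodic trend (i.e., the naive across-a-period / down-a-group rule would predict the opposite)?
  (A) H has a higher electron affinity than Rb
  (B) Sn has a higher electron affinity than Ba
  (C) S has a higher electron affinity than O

(C)

The general trend: electron affinity increases across a period and decreases down a group.
(A) H (period 1, group 1) vs Rb (period 5, group 1): the stated order agrees with the simple trend.
(B) Sn (period 5, group 14) vs Ba (period 6, group 2): the stated order agrees with the simple trend.
(C) S (period 3, group 16) vs O (period 2, group 16): the stated order contradicts the simple trend.
The exception is (C): the compact 2p subshell of O repels the added electron more than S's larger 3p does.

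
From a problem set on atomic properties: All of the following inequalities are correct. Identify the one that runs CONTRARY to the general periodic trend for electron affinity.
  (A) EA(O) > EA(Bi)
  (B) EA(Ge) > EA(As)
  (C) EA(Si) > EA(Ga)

(B)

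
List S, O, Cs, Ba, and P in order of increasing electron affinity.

Ba, Cs, P, O, S

O is in period 2, group 16; P is in period 3, group 15; S is in period 3, group 16; Cs is in period 6, group 1; Ba is in period 6, group 2.
Atoms with high Z_eff and room in the valence shell (especially the halogens) have the most exothermic electron affinities.
Here both period and group differ, so the two effects have to be weighed against each other.
Cs > Ba: this pair runs against the simple trend — see the exception note.
P > Cs: relative to Cs, both the across-period and down-group shifts push P's electron affinity up.
O > P: both effects reinforce here, so O is clearly the higher of the two.
S > O: this pair runs against the simple trend — see the exception note.
Note the exception: Cs has a higher electron affinity than Ba, contrary to the simple trend — adding an electron to Ba (ns²) has to open a new, higher-energy np subshell, which is unfavourable.
Note the exception: S has a higher electron affinity than O, contrary to the simple trend — the compact 2p subshell of O repels the added electron more than S's larger 3p does.
For reference (kJ/mol): O 141, P 72, S 200, Cs 46, Ba 14.
So from lowest to highest: Ba < Cs < P < O < S.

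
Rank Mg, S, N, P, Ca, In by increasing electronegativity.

N is in period 2, group 15; Mg is in period 3, group 2; P is in period 3, group 15; S is in period 3, group 16; Ca is in period 4, group 2; In is in period 5, group 13.
EN rises left→right (higher Z_eff, smaller atoms) and falls top→bottom (larger, more shielded atoms).
Neither a single period nor a single group — weigh both effects.
Mg > Ca: Mg sits above Ca in group 2, so the down-group effect alone puts Mg higher.
In > Mg: the two effects oppose for this pair; the across-period effect wins (1.78 vs 1.31).
P > In: relative to In, both the across-period and down-group shifts push P's electronegativity up.
S > P: S lies to the right of P in period 3, so the across-period effect alone puts S higher.
N > S: period and group pull opposite ways; the down-group shift dominates (3.04 vs 2.58).
For reference (Pauling): N 3.04, Mg 1.31, P 2.19, S 2.58, Ca 1.00, In 1.78.
So from lowest to highest: Ca < Mg < In < P < S < N.

Ca < Mg < In < P < S < N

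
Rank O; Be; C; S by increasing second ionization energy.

Consider each +1 ion: O⁺ still has 5 valence electrons; Be⁺ still has 1 valence electron; C⁺ still has 3 valence electrons; S⁺ still has 5 valence electrons.
All are still removing valence electrons, so compare the +1 ions as you would atoms: IE_2 generally rises across a period (higher Z_eff) and falls down a group (larger shell), subject to the usual subshell exceptions.
Valence configurations: O⁺ [He]2s²2p³, Be⁺ [He]2s¹, C⁺ [He]2s²2p¹, S⁺ [Ne]3s²3p³.
Tabulated IE_2 (kJ/mol): O 3388, Be 1757, C 2353, S 2252.
Hence IE_2: Be < S < C < O.

Be < S < C < O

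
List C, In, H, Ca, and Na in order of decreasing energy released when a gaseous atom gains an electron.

C, H, Na, In, Ca

Atoms with high Z_eff and room in the valence shell (especially the halogens) have the most exothermic electron affinities.
Here both period and group differ, so the two effects have to be weighed against each other.
In > Ca: the two effects oppose for this pair; the across-period effect wins (29 vs 2 kJ/mol).
Na > In: the two effects oppose for this pair; the down-group effect wins (53 vs 29 kJ/mol).
H > Na: H sits above Na in group 1, so the down-group effect alone puts H higher.
C > H: period and group pull opposite ways; the across-period shift dominates (122 vs 73 kJ/mol).
Approximate values (kJ/mol): H 73, C 122, Na 53, Ca 2, In 29.
So from highest to lowest: C > H > Na > In > Ca.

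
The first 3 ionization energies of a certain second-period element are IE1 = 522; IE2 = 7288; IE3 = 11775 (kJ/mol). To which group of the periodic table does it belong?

Look for the largest jump between consecutive ionization energies: IE2/IE1 ≈ 14.0, far larger than any earlier ratio.
That jump marks the point where a core electron is being removed. So the atom has 1 valence electron.
A main-group element with 1 valence electron is in group 1.

Group 1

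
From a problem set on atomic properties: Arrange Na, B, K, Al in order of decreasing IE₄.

The fourth ionization energy removes an electron from the +3 ion. For each element: Na³⁺ is already 2 electrons into the core; B³⁺ is the bare [He] core; K³⁺ is already 2 electrons into the core; Al³⁺ is the bare [Ne] core.
All of these are removing an electron from a noble-gas core or deeper; the smaller core (lower principal quantum number) is held far more tightly, and within a period the higher nuclear charge binds the same core more tightly.
Approximate IE_4 values (kJ/mol): Na 9543, B 25026, K 5877, Al 11577.
Putting it together, IE_4: K < Na < Al < B.

B > Al > Na > K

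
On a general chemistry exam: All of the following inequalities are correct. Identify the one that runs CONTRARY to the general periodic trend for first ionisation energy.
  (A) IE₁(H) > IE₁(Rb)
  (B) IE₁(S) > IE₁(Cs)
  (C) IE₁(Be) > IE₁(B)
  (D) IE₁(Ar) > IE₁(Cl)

The general trend: first ionisation energy increases across a period and decreases down a group.
(A) H (period 1, group 1) vs Rb (period 5, group 1): the stated order agrees with the simple trend.
(B) S (period 3, group 16) vs Cs (period 6, group 1): the stated order agrees with the simple trend.
(C) Be (period 2, group 2) vs B (period 2, group 13): the stated order contradicts the simple trend.
(D) Ar (period 3, group 18) vs Cl (period 3, group 17): the stated order agrees with the simple trend.
The exception is (C): removing B's lone 2p electron is easier than breaking Be's filled 2s².

(C)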